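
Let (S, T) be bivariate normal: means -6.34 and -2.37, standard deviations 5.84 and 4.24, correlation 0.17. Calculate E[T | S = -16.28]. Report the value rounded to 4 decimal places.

-3.5968

For a bivariate normal, E[T | S=x] = μ_T + ρ·(σ_T/σ_S)·(x − μ_S).
E[T | S=-16.28] = -2.37 + (0.17)·(4.24/5.84)·(-16.28 − (-6.34)) = -2.37 + (0.12342)·(-9.94) = -3.5968.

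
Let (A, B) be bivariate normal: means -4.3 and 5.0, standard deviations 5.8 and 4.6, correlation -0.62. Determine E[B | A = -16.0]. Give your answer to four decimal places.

10.7532

E[B | A=x] = μ_B + ρ(σ_B/σ_A)(x − μ_A) for jointly normal variables.
E[B | A=-16.0] = 5.0 + (-0.62)·(4.6/5.8)·(-16.0 − (-4.3)) = 5.0 + (-0.491724)·(-11.7) = 10.7532.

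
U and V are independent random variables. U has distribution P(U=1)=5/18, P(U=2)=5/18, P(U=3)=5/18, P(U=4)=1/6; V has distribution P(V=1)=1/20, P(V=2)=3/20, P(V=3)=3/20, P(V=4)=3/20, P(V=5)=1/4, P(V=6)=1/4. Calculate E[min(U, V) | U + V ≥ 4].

749/335

P(U + V ≥ 4) = 67/72.
Summing min(U,V)·P(x,y) over outcomes with U + V ≥ 4 gives 749/360.
E[min(U, V) | U + V ≥ 4] = (749/360) / (67/72) = 749/335.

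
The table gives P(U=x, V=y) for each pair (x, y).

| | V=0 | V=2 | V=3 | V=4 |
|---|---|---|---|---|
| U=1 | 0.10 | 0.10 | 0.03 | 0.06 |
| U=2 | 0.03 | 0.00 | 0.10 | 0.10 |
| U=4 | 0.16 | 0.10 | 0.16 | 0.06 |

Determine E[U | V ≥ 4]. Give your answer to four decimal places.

2.2727

P(V ≥ 4) = 0.22.
Σ U·P over the event = 1·(0.06) + 2·(0.10) + 4·(0.06) = 0.50.
E[U | V ≥ 4] = (0.50) / (0.22) = 2.2727.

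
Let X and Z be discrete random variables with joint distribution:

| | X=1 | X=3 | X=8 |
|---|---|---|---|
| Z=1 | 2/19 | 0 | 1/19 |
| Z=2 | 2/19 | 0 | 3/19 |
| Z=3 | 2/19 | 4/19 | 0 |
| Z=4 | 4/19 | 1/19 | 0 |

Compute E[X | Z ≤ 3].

P(Z ≤ 3) = 14/19.
Σ X·P over the event = 1·(2/19) + 1·(2/19) + 1·(2/19) + 3·(4/19) + 8·(1/19) + 8·(3/19) = 50/19.
E[X | Z ≤ 3] = (50/19) / (14/19) = 25/7.

25/7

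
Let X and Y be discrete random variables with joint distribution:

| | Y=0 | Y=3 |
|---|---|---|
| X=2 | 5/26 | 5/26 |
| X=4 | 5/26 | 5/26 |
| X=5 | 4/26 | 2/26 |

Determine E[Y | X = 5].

1

P(X = 5) = 3/13.
Σ Y·P over the event = 0·(4/26) + 3·(2/26) = 3/13.
E[Y | X = 5] = (3/13) / (3/13) = 1.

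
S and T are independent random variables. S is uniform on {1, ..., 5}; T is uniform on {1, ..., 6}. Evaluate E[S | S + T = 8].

7/2

Outcomes with S + T = 8: (2,6), (3,5), (4,4), (5,3), each with probability 1/30.
E[S | S + T = 8] = (2 + 3 + 4 + 5) / 4 = 7/2.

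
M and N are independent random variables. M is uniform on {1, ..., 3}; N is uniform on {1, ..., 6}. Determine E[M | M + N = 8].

Outcomes with M + N = 8: (2,6), (3,5), each with probability 1/18.
E[M | M + N = 8] = (2 + 3) / 2 = 5/2.

5/2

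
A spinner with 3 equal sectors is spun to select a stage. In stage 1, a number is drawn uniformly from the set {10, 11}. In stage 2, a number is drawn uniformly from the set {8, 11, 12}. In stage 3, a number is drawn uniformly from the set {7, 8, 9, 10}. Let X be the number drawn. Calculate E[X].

88/9

E[X | stage 1] = (10+11)/2 = 21/2.
E[X | stage 2] = (8+11+12)/3 = 31/3.
E[X | stage 3] = (7+8+9+10)/4 = 17/2.
E[X] = (1/3)·(21/2) + (1/3)·(31/3) + (1/3)·(17/2) = 88/9.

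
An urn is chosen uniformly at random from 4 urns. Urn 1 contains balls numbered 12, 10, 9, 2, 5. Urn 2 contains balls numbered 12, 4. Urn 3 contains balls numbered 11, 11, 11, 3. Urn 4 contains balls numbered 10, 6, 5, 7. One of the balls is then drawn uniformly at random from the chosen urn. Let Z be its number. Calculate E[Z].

E[Z | urn 1] = (12+10+9+2+5)/5 = 38/5.
E[Z | urn 2] = (12+4)/2 = 8.
E[Z | urn 3] = (11+11+11+3)/4 = 9.
E[Z | urn 4] = (10+6+5+7)/4 = 7.
By the law of total expectation,
E[Z] = (1/4)·(38/5) + (1/4)·(8) + (1/4)·(9) + (1/4)·(7) = 79/10.

79/10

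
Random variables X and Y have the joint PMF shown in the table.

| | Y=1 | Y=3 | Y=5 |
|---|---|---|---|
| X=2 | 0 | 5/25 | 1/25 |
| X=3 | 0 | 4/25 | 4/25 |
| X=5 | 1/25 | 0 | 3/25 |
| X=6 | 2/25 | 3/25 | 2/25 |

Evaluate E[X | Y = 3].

10/3

P(Y = 3) = 12/25.
Summing X·P(X=x,Y=y) over the conditioning event gives 8/5.
E[X | Y = 3] = (8/5) / (12/25) = 10/3.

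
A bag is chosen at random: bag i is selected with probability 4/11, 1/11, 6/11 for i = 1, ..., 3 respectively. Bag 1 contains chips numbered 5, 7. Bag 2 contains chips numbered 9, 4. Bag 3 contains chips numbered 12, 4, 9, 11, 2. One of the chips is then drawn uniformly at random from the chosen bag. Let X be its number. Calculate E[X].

761/110

E[X | bag 1] = (5+7)/2 = 6.
E[X | bag 2] = (9+4)/2 = 13/2.
E[X | bag 3] = (12+4+9+11+2)/5 = 38/5.
By the law of total expectation,
E[X] = (4/11)·(6) + (1/11)·(13/2) + (6/11)·(38/5) = 761/110.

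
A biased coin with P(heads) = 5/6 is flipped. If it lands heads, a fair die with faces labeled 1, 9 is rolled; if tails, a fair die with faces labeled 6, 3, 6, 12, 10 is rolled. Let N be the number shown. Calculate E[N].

E[N | heads] = (1+9)/2 = 5.
E[N | tails] = (6+3+6+12+10)/5 = 37/5.
E[N] = (5/6)·(5) + (1/6)·(37/5) = 27/5.

27/5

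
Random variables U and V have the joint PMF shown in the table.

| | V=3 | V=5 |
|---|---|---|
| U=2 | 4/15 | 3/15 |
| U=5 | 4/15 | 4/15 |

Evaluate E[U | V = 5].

26/7

P(V = 5) = 7/15.
Σ U·P over the event = 2·(3/15) + 5·(4/15) = 26/15.
E[U | V = 5] = (26/15) / (7/15) = 26/7.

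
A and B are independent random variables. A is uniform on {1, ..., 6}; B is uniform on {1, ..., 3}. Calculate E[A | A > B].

P(A > B) = 2/3.
Summing A·P(x,y) over outcomes with A > B gives 53/18.
E[A | A > B] = (53/18) / (2/3) = 53/12.

53/12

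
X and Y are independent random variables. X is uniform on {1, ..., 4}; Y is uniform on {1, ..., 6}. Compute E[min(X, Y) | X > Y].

P(X > Y) = 1/4.
Summing min(X,Y)·P(x,y) over outcomes with X > Y gives 5/12.
E[min(X, Y) | X > Y] = (5/12) / (1/4) = 5/3.

5/3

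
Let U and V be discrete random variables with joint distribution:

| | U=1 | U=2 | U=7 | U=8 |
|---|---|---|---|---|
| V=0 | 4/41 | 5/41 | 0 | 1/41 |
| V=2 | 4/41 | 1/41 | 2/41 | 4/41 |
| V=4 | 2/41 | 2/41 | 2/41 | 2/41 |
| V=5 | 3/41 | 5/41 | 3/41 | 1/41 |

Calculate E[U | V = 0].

11/5

P(V = 0) = 10/41.
Σ U·P over the event = 1·(4/41) + 2·(5/41) + 8·(1/41) = 22/41.
E[U | V = 0] = (22/41) / (10/41) = 11/5.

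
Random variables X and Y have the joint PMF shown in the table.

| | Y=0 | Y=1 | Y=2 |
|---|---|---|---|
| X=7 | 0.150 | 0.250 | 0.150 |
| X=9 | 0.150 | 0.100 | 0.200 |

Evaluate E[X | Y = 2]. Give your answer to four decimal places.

8.1429

P(Y = 2) = 0.350.
Σ X·P over the event = 7·(0.150) + 9·(0.200) = 2.850.
E[X | Y = 2] = (2.850) / (0.350) = 8.1429.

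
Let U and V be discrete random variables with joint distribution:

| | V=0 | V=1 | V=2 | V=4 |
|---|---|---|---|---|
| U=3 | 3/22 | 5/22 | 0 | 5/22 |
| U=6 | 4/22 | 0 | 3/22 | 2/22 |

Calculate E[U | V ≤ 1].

P(V ≤ 1) = 6/11.
Σ U·P over the event = 3·(3/22) + 3·(5/22) + 6·(4/22) = 24/11.
E[U | V ≤ 1] = (24/11) / (6/11) = 4.

4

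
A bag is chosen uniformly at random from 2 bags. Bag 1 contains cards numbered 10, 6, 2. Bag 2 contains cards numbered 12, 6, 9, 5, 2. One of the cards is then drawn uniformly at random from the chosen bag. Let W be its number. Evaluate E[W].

E[W | bag 1] = (10+6+2)/3 = 6.
E[W | bag 2] = (12+6+9+5+2)/5 = 34/5.
E[W] = (1/2)·(6) + (1/2)·(34/5) = 32/5.

32/5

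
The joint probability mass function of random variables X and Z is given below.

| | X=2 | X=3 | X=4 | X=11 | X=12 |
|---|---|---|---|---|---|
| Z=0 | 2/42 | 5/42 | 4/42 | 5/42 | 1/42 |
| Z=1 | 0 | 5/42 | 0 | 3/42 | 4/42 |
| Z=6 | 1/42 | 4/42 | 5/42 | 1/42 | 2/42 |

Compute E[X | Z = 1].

8

P(Z = 1) = 2/7.
Σ X·P over the event = 3·(5/42) + 11·(3/42) + 12·(4/42) = 16/7.
E[X | Z = 1] = (16/7) / (2/7) = 8.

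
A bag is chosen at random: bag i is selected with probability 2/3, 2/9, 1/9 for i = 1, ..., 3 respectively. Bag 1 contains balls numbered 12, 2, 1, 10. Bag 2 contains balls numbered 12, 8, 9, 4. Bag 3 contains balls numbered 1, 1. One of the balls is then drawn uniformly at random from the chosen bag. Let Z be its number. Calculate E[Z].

E[Z | bag 1] = (12+2+1+10)/4 = 25/4.
E[Z | bag 2] = (12+8+9+4)/4 = 33/4.
E[Z | bag 3] = (1+1)/2 = 1.
By the law of total expectation,
E[Z] = (2/3)·(25/4) + (2/9)·(33/4) + (1/9)·(1) = 55/9.

55/9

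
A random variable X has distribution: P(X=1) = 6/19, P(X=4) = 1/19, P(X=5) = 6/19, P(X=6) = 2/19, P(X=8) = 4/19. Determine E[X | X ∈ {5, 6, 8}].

P(X ∈ {5, 6, 8}) = 12/19.
Σ over the event: 5·6/19 + 6·2/19 + 8·4/19 = 74/19.
E[X | X ∈ {5, 6, 8}] = (74/19) / (12/19) = 37/6.

37/6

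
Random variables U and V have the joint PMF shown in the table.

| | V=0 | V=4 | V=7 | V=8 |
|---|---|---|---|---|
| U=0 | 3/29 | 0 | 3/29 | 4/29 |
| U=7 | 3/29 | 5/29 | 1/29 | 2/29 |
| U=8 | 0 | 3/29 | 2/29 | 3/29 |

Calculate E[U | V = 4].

59/8

P(V = 4) = 8/29.
Σ U·P over the event = 7·(5/29) + 8·(3/29) = 59/29.
E[U | V = 4] = (59/29) / (8/29) = 59/8.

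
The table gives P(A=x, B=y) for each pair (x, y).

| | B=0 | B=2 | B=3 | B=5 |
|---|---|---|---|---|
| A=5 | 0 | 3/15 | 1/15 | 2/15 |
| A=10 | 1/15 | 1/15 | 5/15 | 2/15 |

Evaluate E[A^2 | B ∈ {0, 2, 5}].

P(B ∈ {0, 2, 5}) = 3/5.
Σ A^2·P over the event = 25·(3/15) + 25·(2/15) + 100·(1/15) + 100·(1/15) + 100·(2/15) = 35.
E[A^2 | B ∈ {0, 2, 5}] = (35) / (3/5) = 175/3.

175/3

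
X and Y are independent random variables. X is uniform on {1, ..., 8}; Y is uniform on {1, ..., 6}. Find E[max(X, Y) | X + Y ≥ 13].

P(X + Y ≥ 13) = 1/16.
Summing max(X,Y)·P(x,y) over outcomes with X + Y ≥ 13 gives 23/48.
E[max(X, Y) | X + Y ≥ 13] = (23/48) / (1/16) = 23/3.

23/3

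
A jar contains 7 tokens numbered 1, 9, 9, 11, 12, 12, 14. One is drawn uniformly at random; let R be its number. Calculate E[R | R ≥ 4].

P(R ≥ 4) = 6/7.
Σ over the event: 9·2/7 + 11·1/7 + 12·2/7 + 14·1/7 = 67/7.
E[R | R ≥ 4] = (67/7) / (6/7) = 67/6.

67/6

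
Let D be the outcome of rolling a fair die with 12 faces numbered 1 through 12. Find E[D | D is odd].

6

Given D is odd, D is equally likely to be any of {1, 3, 5, 7, 9, 11}.
E[D | D is odd] = (1 + 3 + 5 + 7 + 9 + 11) / 6 = 6.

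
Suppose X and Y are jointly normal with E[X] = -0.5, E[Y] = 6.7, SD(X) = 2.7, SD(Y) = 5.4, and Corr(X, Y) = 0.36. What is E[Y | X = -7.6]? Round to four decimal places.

1.5880

The regression of Y on X has slope ρ·σ_Y/σ_X and passes through (μ_X, μ_Y).
E[Y | X=-7.6] = 6.7 + (0.36)·(5.4/2.7)·(-7.6 − (-0.5)) = 6.7 + (0.72)·(-7.1) = 1.5880.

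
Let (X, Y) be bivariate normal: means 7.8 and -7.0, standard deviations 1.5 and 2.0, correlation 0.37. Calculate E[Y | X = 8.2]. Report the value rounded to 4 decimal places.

For a bivariate normal, E[Y | X=x] = μ_Y + ρ·(σ_Y/σ_X)·(x − μ_X).
E[Y | X=8.2] = -7.0 + (0.37)·(2.0/1.5)·(8.2 − (7.8)) = -7.0 + (0.49333)·(0.4) = -6.8027.

-6.8027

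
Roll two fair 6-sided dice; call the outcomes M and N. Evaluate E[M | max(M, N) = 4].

P(max(M, N) = 4) = 7/36.
Summing M·P(x,y) over outcomes with max(M, N) = 4 gives 11/18.
E[M | max(M, N) = 4] = (11/18) / (7/36) = 22/7.

22/7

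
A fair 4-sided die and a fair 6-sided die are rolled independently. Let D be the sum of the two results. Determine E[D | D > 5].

P(D > 5) = 7/12.
Σ over the event: 6·1/6 + 7·1/6 + 8·1/8 + 9·1/12 + 10·1/24 = 13/3.
E[D | D > 5] = (13/3) / (7/12) = 52/7.

52/7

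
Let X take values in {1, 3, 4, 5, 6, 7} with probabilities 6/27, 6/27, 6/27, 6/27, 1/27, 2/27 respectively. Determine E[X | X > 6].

7

P(X > 6) = 2/27.
Σ over the event: 7·2/27 = 14/27.
E[X | X > 6] = (14/27) / (2/27) = 7.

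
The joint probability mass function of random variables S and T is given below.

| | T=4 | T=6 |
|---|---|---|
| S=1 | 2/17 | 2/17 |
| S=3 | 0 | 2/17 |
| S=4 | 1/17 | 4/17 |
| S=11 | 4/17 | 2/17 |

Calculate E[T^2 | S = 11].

68/3

P(S = 11) = 6/17.
Σ T^2·P over the event = 16·(4/17) + 36·(2/17) = 8.
E[T^2 | S = 11] = (8) / (6/17) = 68/3.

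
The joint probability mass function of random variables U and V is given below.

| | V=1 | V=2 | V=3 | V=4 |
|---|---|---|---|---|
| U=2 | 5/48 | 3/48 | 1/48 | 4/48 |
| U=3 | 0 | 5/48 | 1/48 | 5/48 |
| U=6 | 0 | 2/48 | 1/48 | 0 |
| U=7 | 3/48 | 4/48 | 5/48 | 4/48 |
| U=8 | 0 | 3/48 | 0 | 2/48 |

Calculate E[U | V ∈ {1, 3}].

P(V ∈ {1, 3}) = 1/3.
Σ U·P over the event = 2·(5/48) + 2·(1/48) + 3·(1/48) + 6·(1/48) + 7·(3/48) + 7·(5/48) = 77/48.
E[U | V ∈ {1, 3}] = (77/48) / (1/3) = 77/16.

77/16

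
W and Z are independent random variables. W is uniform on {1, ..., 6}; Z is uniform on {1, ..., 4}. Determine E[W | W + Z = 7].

Outcomes with W + Z = 7: (3,4), (4,3), (5,2), (6,1), each with probability 1/24.
E[W | W + Z = 7] = (3 + 4 + 5 + 6) / 4 = 9/2.

9/2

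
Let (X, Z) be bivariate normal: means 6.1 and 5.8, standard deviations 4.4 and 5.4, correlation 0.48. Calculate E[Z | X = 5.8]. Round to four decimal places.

5.6233

E[Z | X=x] = μ_Z + ρ(σ_Z/σ_X)(x − μ_X) for jointly normal variables.
E[Z | X=5.8] = 5.8 + (0.48)·(5.4/4.4)·(5.8 − (6.1)) = 5.8 + (0.58909)·(-0.3) = 5.6233.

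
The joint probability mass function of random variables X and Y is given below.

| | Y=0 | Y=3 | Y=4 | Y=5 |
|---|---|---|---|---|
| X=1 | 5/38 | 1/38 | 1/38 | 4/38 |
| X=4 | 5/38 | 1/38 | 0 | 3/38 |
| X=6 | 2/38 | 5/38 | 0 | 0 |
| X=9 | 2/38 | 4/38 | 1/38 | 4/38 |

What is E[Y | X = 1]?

P(X = 1) = 11/38.
Σ Y·P over the event = 0·(5/38) + 3·(1/38) + 4·(1/38) + 5·(4/38) = 27/38.
E[Y | X = 1] = (27/38) / (11/38) = 27/11.

27/11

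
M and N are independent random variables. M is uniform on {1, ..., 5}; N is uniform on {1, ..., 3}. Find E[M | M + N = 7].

9/2

Outcomes with M + N = 7: (4,3), (5,2), each with probability 1/15.
E[M | M + N = 7] = (4 + 5) / 2 = 9/2.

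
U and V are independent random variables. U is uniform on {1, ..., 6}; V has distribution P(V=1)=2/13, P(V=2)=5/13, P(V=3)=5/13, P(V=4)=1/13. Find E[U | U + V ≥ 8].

50/9

P(U + V ≥ 8) = 3/13.
Summing U·P(x,y) over outcomes with U + V ≥ 8 gives 50/39.
E[U | U + V ≥ 8] = (50/39) / (3/13) = 50/9.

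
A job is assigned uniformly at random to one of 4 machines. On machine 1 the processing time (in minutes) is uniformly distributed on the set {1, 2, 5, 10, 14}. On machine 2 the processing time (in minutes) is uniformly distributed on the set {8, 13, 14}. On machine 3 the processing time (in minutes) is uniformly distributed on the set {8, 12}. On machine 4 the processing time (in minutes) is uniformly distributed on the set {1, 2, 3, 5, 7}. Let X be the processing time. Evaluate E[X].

95/12

E[X | machine 1] = (1+2+5+10+14)/5 = 32/5.
E[X | machine 2] = (8+13+14)/3 = 35/3.
E[X | machine 3] = (8+12)/2 = 10.
E[X | machine 4] = (1+2+3+5+7)/5 = 18/5.
By the law of total expectation,
E[X] = (1/4)·(32/5) + (1/4)·(35/3) + (1/4)·(10) + (1/4)·(18/5) = 95/12.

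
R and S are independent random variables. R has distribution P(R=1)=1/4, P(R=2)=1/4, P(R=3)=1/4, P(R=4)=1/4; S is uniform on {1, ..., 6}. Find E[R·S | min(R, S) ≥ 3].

63/4

P(min(R, S) ≥ 3) = 1/3.
Summing RS·P(x,y) over outcomes with min(R, S) ≥ 3 gives 21/4.
E[R·S | min(R, S) ≥ 3] = (21/4) / (1/3) = 63/4.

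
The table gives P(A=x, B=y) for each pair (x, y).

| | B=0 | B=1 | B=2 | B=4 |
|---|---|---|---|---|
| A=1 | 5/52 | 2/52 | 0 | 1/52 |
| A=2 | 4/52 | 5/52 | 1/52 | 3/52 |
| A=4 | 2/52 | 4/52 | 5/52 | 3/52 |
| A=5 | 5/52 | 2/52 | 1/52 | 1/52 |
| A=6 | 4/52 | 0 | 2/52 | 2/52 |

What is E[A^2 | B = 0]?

P(B = 0) = 5/13.
Σ A^2·P over the event = 1·(5/52) + 4·(4/52) + 16·(2/52) + 25·(5/52) + 36·(4/52) = 161/26.
E[A^2 | B = 0] = (161/26) / (5/13) = 161/10.

161/10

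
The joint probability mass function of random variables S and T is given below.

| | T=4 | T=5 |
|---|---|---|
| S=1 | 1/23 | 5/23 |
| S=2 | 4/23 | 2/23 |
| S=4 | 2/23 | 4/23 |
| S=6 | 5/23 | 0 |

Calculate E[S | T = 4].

P(T = 4) = 12/23.
Σ S·P over the event = 1·(1/23) + 2·(4/23) + 4·(2/23) + 6·(5/23) = 47/23.
E[S | T = 4] = (47/23) / (12/23) = 47/12.

47/12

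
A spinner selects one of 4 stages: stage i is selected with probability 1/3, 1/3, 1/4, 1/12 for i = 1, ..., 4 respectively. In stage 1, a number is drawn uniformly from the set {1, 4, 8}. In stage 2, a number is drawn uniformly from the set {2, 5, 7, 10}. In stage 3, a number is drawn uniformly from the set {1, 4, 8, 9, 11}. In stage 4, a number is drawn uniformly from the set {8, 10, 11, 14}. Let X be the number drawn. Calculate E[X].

4313/720

E[X | stage 1] = (1+4+8)/3 = 13/3.
E[X | stage 2] = (2+5+7+10)/4 = 6.
E[X | stage 3] = (1+4+8+9+11)/5 = 33/5.
E[X | stage 4] = (8+10+11+14)/4 = 43/4.
By the law of total expectation,
E[X] = (1/3)·(13/3) + (1/3)·(6) + (1/4)·(33/5) + (1/12)·(43/4) = 4313/720.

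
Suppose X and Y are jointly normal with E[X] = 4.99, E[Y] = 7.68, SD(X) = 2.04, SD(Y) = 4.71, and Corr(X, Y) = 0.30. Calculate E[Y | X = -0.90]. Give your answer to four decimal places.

3.6003

E[Y | X=x] = μ_Y + ρ(σ_Y/σ_X)(x − μ_X) for jointly normal variables.
E[Y | X=-0.90] = 7.68 + (0.30)·(4.71/2.04)·(-0.90 − (4.99)) = 7.68 + (0.69265)·(-5.89) = 3.6003.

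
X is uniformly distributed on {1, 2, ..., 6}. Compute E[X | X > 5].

6

Given X > 5, X is equally likely to be any of {6}.
E[X | X > 5] = (6) / 1 = 6.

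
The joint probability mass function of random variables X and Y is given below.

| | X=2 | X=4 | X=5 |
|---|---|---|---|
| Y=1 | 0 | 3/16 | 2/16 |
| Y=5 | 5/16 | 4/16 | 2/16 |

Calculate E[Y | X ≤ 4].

4

P(X ≤ 4) = 3/4.
Σ Y·P over the event = 5·(5/16) + 1·(3/16) + 5·(4/16) = 3.
E[Y | X ≤ 4] = (3) / (3/4) = 4.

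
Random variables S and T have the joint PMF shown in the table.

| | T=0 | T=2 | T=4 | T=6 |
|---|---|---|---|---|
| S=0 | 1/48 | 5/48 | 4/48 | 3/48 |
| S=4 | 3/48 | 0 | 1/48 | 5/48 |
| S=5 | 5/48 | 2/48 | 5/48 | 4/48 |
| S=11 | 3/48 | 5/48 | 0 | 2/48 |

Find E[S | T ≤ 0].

35/6

P(T ≤ 0) = 1/4.
Summing S·P(S=x,T=y) over the conditioning event gives 35/24.
E[S | T ≤ 0] = (35/24) / (1/4) = 35/6.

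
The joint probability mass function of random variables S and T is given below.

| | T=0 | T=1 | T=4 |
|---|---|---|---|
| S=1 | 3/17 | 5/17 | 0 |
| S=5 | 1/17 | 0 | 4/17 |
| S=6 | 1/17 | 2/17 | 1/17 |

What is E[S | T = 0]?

14/5

P(T = 0) = 5/17.
Σ S·P over the event = 1·(3/17) + 5·(1/17) + 6·(1/17) = 14/17.
E[S | T = 0] = (14/17) / (5/17) = 14/5.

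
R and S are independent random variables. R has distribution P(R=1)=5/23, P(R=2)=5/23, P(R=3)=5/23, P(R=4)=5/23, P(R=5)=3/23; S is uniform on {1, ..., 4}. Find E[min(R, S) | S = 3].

P(S = 3) = 1/4.
Summing min(R,S)·P(x,y) over outcomes with S = 3 gives 27/46.
E[min(R, S) | S = 3] = (27/46) / (1/4) = 54/23.

54/23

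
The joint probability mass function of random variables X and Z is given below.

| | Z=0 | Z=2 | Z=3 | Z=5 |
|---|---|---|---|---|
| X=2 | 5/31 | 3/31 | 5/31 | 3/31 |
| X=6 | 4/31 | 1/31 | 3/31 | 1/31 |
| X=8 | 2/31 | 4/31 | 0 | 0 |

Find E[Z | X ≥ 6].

8/5

P(X ≥ 6) = 15/31.
Σ Z·P over the event = 0·(4/31) + 2·(1/31) + 3·(3/31) + 5·(1/31) + 0·(2/31) + 2·(4/31) = 24/31.
E[Z | X ≥ 6] = (24/31) / (15/31) = 8/5.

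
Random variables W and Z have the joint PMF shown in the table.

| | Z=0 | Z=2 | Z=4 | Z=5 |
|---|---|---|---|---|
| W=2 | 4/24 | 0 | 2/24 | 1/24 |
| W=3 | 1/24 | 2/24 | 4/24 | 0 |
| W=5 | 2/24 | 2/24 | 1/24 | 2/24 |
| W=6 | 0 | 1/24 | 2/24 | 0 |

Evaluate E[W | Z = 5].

P(Z = 5) = 1/8.
Σ W·P over the event = 2·(1/24) + 5·(2/24) = 1/2.
E[W | Z = 5] = (1/2) / (1/8) = 4.

4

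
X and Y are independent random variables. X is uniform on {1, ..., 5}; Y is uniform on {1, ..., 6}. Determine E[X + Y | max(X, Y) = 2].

Outcomes with max(X, Y) = 2: (1,2), (2,1), (2,2), each with probability 1/30.
E[X + Y | max(X, Y) = 2] = (3 + 3 + 4) / 3 = 10/3.

10/3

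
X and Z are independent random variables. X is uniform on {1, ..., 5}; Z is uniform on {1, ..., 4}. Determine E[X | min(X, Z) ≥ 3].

Outcomes with min(X, Z) ≥ 3: (3,3), (3,4), (4,3), (4,4), (5,3), (5,4), each with probability 1/20.
E[X | min(X, Z) ≥ 3] = (3 + 3 + 4 + 4 + 5 + 5) / 6 = 4.

4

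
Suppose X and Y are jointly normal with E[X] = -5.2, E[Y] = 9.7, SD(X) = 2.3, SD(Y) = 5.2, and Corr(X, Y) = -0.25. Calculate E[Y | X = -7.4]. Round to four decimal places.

10.9435

For a bivariate normal, E[Y | X=x] = μ_Y + ρ·(σ_Y/σ_X)·(x − μ_X).
E[Y | X=-7.4] = 9.7 + (-0.25)·(5.2/2.3)·(-7.4 − (-5.2)) = 9.7 + (-0.56522)·(-2.2) = 10.9435.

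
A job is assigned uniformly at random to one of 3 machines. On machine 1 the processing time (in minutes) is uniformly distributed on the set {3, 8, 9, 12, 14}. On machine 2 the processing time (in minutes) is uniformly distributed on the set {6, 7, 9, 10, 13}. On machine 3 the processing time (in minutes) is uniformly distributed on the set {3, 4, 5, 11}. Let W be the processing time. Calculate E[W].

E[W | machine 1] = (3+8+9+12+14)/5 = 46/5.
E[W | machine 2] = (6+7+9+10+13)/5 = 9.
E[W | machine 3] = (3+4+5+11)/4 = 23/4.
By the law of total expectation,
E[W] = (1/3)·(46/5) + (1/3)·(9) + (1/3)·(23/4) = 479/60.

479/60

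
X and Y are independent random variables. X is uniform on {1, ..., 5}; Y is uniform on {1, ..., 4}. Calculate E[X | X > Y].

Outcomes with X > Y: (2,1), (3,1), (3,2), (4,1), (4,2), (4,3), (5,1), (5,2), (5,3), (5,4), each with probability 1/20.
E[X | X > Y] = (2 + 3 + 3 + 4 + 4 + 4 + 5 + 5 + 5 + 5) / 10 = 4.

4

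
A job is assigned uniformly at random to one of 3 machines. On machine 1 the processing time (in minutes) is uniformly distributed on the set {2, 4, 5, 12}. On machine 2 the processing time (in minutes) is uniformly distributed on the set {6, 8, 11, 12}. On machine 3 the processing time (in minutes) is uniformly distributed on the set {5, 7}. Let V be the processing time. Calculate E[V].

7

E[V | machine 1] = (2+4+5+12)/4 = 23/4.
E[V | machine 2] = (6+8+11+12)/4 = 37/4.
E[V | machine 3] = (5+7)/2 = 6.
E[V] = (1/3)·(23/4) + (1/3)·(37/4) + (1/3)·(6) = 7.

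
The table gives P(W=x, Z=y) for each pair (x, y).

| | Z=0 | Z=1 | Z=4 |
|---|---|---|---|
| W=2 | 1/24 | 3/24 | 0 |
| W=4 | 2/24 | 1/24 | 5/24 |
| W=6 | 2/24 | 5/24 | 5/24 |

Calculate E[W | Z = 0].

22/5

P(Z = 0) = 5/24.
Σ W·P over the event = 2·(1/24) + 4·(2/24) + 6·(2/24) = 11/12.
E[W | Z = 0] = (11/12) / (5/24) = 22/5.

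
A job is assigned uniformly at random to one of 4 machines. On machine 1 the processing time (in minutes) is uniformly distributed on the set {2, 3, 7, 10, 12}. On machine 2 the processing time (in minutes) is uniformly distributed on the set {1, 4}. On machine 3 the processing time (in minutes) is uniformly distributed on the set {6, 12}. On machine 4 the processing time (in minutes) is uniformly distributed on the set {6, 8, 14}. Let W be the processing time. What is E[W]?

E[W | machine 1] = (2+3+7+10+12)/5 = 34/5.
E[W | machine 2] = (1+4)/2 = 5/2.
E[W | machine 3] = (6+12)/2 = 9.
E[W | machine 4] = (6+8+14)/3 = 28/3.
By the law of total expectation,
E[W] = (1/4)·(34/5) + (1/4)·(5/2) + (1/4)·(9) + (1/4)·(28/3) = 829/120.

829/120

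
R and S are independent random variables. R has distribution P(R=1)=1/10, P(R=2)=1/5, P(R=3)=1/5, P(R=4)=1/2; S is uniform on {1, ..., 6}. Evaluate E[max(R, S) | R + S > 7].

P(R + S > 7) = 7/20.
Summing max(R,S)·P(x,y) over outcomes with R + S > 7 gives 109/60.
E[max(R, S) | R + S > 7] = (109/60) / (7/20) = 109/21.

109/21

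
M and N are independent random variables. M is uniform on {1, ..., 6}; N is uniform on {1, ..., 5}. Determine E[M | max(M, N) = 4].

Outcomes with max(M, N) = 4: (1,4), (2,4), (3,4), (4,1), (4,2), (4,3), (4,4), each with probability 1/30.
E[M | max(M, N) = 4] = (1 + 2 + 3 + 4 + 4 + 4 + 4) / 7 = 22/7.

22/7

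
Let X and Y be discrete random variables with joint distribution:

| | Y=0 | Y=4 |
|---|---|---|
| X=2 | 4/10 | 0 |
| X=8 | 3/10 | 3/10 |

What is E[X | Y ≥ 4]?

P(Y ≥ 4) = 3/10.
Σ X·P over the event = 8·(3/10) = 12/5.
E[X | Y ≥ 4] = (12/5) / (3/10) = 8.

8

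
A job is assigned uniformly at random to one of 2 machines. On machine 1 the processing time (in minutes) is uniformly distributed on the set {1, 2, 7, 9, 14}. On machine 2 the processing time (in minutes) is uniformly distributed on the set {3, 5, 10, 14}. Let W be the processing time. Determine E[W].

73/10

E[W | machine 1] = (1+2+7+9+14)/5 = 33/5.
E[W | machine 2] = (3+5+10+14)/4 = 8.
E[W] = (1/2)·(33/5) + (1/2)·(8) = 73/10.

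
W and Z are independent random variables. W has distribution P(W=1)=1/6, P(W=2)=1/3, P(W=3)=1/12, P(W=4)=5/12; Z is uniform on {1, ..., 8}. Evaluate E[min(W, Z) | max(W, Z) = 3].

16/9

P(max(W, Z) = 3) = 3/32.
Summing min(W,Z)·P(x,y) over outcomes with max(W, Z) = 3 gives 1/6.
E[min(W, Z) | max(W, Z) = 3] = (1/6) / (3/32) = 16/9.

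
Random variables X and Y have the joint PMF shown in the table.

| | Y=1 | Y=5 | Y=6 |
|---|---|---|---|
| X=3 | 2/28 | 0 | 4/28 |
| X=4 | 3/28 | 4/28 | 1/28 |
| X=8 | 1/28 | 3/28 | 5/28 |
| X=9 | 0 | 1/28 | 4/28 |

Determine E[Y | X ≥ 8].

75/14

P(X ≥ 8) = 1/2.
Σ Y·P over the event = 1·(1/28) + 5·(3/28) + 6·(5/28) + 5·(1/28) + 6·(4/28) = 75/28.
E[Y | X ≥ 8] = (75/28) / (1/2) = 75/14.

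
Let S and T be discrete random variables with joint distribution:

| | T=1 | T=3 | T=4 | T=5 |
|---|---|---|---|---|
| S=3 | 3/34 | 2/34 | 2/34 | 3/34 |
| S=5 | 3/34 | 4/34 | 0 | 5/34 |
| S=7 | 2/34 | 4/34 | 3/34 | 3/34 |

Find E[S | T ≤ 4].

P(T ≤ 4) = 23/34.
Summing S·P(S=x,T=y) over the conditioning event gives 7/2.
E[S | T ≤ 4] = (7/2) / (23/34) = 119/23.

119/23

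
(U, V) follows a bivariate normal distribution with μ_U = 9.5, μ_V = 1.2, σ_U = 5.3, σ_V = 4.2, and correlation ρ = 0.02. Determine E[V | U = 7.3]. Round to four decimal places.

The regression of V on U has slope ρ·σ_V/σ_U and passes through (μ_U, μ_V).
E[V | U=7.3] = 1.2 + (0.02)·(4.2/5.3)·(7.3 − (9.5)) = 1.2 + (0.015849)·(-2.2) = 1.1651.

1.1651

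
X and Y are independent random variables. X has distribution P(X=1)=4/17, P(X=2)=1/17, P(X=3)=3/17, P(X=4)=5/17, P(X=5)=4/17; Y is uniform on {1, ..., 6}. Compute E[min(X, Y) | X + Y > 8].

P(X + Y > 8) = 25/102.
Summing min(X,Y)·P(x,y) over outcomes with X + Y > 8 gives 35/34.
E[min(X, Y) | X + Y > 8] = (35/34) / (25/102) = 21/5.

21/5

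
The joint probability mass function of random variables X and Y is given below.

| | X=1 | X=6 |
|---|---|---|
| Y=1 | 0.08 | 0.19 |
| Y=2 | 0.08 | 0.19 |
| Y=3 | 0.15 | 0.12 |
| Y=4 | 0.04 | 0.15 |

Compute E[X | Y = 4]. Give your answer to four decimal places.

P(Y = 4) = 0.19.
Summing X·P(X=x,Y=y) over the conditioning event gives 0.94.
E[X | Y = 4] = (0.94) / (0.19) = 4.9474.

4.9474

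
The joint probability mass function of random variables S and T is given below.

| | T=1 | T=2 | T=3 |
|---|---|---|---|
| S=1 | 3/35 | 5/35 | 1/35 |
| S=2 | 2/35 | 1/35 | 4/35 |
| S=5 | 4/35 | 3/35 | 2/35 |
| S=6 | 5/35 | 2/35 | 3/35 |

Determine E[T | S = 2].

16/7

P(S = 2) = 1/5.
Σ T·P over the event = 1·(2/35) + 2·(1/35) + 3·(4/35) = 16/35.
E[T | S = 2] = (16/35) / (1/5) = 16/7.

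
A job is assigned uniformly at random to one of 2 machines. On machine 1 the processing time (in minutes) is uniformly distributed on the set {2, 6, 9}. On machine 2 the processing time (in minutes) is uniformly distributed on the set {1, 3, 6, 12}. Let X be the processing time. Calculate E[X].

E[X | machine 1] = (2+6+9)/3 = 17/3.
E[X | machine 2] = (1+3+6+12)/4 = 11/2.
By the law of total expectation,
E[X] = (1/2)·(17/3) + (1/2)·(11/2) = 67/12.

67/12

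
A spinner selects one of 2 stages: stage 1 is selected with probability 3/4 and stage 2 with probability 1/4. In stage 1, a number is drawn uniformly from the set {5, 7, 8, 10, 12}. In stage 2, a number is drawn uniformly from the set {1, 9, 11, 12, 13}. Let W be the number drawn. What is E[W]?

E[W | stage 1] = (5+7+8+10+12)/5 = 42/5.
E[W | stage 2] = (1+9+11+12+13)/5 = 46/5.
E[W] = (3/4)·(42/5) + (1/4)·(46/5) = 43/5.

43/5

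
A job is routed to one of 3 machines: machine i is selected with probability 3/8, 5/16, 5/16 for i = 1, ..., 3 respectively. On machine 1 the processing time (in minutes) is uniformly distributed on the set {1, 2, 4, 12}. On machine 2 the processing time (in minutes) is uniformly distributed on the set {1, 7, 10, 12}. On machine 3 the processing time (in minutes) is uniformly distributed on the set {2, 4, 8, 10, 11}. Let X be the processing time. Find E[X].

E[X | machine 1] = (1+2+4+12)/4 = 19/4.
E[X | machine 2] = (1+7+10+12)/4 = 15/2.
E[X | machine 3] = (2+4+8+10+11)/5 = 7.
By the law of total expectation,
E[X] = (3/8)·(19/4) + (5/16)·(15/2) + (5/16)·(7) = 101/16.

101/16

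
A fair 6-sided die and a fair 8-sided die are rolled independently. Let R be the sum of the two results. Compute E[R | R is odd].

8

P(R is odd) = 1/2.
Σ over the event: 3·1/24 + 5·1/12 + 7·1/8 + 9·1/8 + 11·1/12 + 13·1/24 = 4.
E[R | R is odd] = (4) / (1/2) = 8.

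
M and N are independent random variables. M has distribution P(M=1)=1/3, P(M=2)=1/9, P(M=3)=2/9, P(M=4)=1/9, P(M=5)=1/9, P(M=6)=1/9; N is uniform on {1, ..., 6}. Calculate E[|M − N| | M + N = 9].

11/5

P(M + N = 9) = 5/54.
Summing |M−N|·P(x,y) over outcomes with M + N = 9 gives 11/54.
E[|M − N| | M + N = 9] = (11/54) / (5/54) = 11/5.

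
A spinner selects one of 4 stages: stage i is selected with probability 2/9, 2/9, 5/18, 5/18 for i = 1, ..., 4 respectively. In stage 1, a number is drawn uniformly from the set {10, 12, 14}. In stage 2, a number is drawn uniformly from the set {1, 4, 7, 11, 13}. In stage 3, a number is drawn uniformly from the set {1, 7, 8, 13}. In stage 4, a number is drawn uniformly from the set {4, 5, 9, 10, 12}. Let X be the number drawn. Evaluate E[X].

E[X | stage 1] = (10+12+14)/3 = 12.
E[X | stage 2] = (1+4+7+11+13)/5 = 36/5.
E[X | stage 3] = (1+7+8+13)/4 = 29/4.
E[X | stage 4] = (4+5+9+10+12)/5 = 8.
E[X] = (2/9)·(12) + (2/9)·(36/5) + (5/18)·(29/4) + (5/18)·(8) = 3061/360.

3061/360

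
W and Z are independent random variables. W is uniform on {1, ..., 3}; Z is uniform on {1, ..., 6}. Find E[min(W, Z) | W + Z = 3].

Outcomes with W + Z = 3: (1,2), (2,1), each with probability 1/18.
E[min(W, Z) | W + Z = 3] = (1 + 1) / 2 = 1.

1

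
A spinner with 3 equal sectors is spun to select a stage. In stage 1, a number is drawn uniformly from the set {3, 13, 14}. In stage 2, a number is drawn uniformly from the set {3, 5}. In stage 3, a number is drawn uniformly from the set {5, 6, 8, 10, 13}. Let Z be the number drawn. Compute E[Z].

E[Z | stage 1] = (3+13+14)/3 = 10.
E[Z | stage 2] = (3+5)/2 = 4.
E[Z | stage 3] = (5+6+8+10+13)/5 = 42/5.
E[Z] = (1/3)·(10) + (1/3)·(4) + (1/3)·(42/5) = 112/15.

112/15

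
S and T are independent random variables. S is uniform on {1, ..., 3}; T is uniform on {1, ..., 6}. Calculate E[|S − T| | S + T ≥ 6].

8/3

Outcomes with S + T ≥ 6: (1,5), (1,6), (2,4), (2,5), (2,6), (3,3), (3,4), (3,5), (3,6), each with probability 1/18.
E[|S − T| | S + T ≥ 6] = (4 + 5 + 2 + 3 + 4 + 0 + 1 + 2 + 3) / 9 = 8/3.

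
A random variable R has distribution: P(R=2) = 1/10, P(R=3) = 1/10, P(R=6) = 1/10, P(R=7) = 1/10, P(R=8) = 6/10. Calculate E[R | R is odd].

P(R is odd) = 1/5.
Σ over the event: 3·1/10 + 7·1/10 = 1.
E[R | R is odd] = (1) / (1/5) = 5.

5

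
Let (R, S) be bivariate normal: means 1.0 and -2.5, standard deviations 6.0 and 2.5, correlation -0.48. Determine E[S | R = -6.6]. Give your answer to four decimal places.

-0.9800

For a bivariate normal, E[S | R=x] = μ_S + ρ·(σ_S/σ_R)·(x − μ_R).
E[S | R=-6.6] = -2.5 + (-0.48)·(2.5/6.0)·(-6.6 − (1.0)) = -2.5 + (-0.2)·(-7.6) = -0.9800.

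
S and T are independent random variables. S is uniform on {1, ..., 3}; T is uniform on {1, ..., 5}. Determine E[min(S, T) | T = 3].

2

Outcomes with T = 3: (1,3), (2,3), (3,3), each with probability 1/15.
E[min(S, T) | T = 3] = (1 + 2 + 3) / 3 = 2.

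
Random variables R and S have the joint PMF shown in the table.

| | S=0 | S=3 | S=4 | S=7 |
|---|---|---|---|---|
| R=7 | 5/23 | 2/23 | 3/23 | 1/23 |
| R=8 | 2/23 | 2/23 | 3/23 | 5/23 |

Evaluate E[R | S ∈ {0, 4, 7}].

143/19

P(S ∈ {0, 4, 7}) = 19/23.
Σ R·P over the event = 7·(5/23) + 7·(3/23) + 7·(1/23) + 8·(2/23) + 8·(3/23) + 8·(5/23) = 143/23.
E[R | S ∈ {0, 4, 7}] = (143/23) / (19/23) = 143/19.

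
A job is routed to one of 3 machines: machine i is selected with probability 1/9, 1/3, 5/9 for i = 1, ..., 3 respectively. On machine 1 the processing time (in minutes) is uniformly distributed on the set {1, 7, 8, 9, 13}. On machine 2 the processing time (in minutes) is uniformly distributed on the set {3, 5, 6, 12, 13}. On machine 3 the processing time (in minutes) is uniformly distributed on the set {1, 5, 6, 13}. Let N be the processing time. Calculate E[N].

83/12

E[N | machine 1] = (1+7+8+9+13)/5 = 38/5.
E[N | machine 2] = (3+5+6+12+13)/5 = 39/5.
E[N | machine 3] = (1+5+6+13)/4 = 25/4.
By the law of total expectation,
E[N] = (1/9)·(38/5) + (1/3)·(39/5) + (5/9)·(25/4) = 83/12.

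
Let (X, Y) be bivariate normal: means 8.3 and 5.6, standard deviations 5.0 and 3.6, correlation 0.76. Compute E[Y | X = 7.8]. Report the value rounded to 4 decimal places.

5.3264

E[Y | X=x] = μ_Y + ρ(σ_Y/σ_X)(x − μ_X) for jointly normal variables.
E[Y | X=7.8] = 5.6 + (0.76)·(3.6/5.0)·(7.8 − (8.3)) = 5.6 + (0.5472)·(-0.5) = 5.3264.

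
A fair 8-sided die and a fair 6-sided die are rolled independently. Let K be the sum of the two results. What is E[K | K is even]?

8

P(K is even) = 1/2.
Σ over the event: 2·1/48 + 4·1/16 + 6·5/48 + 8·1/8 + 10·5/48 + 12·1/16 + 14·1/48 = 4.
E[K | K is even] = (4) / (1/2) = 8.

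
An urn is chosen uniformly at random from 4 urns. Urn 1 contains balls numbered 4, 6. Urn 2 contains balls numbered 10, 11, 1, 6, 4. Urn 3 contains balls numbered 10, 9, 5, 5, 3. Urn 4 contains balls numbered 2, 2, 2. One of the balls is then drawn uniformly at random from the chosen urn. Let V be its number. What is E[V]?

99/20

E[V | urn 1] = (4+6)/2 = 5.
E[V | urn 2] = (10+11+1+6+4)/5 = 32/5.
E[V | urn 3] = (10+9+5+5+3)/5 = 32/5.
E[V | urn 4] = (2+2+2)/3 = 2.
By the law of total expectation,
E[V] = (1/4)·(5) + (1/4)·(32/5) + (1/4)·(32/5) + (1/4)·(2) = 99/20.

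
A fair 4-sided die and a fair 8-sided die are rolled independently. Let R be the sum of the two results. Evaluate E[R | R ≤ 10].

190/29

P(R ≤ 10) = 29/32.
E[R | R ≤ 10] = (95/16) / (29/32) = 190/29.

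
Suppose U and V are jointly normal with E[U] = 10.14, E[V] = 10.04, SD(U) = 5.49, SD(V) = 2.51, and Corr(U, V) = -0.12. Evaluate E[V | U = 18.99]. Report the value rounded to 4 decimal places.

The regression of V on U has slope ρ·σ_V/σ_U and passes through (μ_U, μ_V).
E[V | U=18.99] = 10.04 + (-0.12)·(2.51/5.49)·(18.99 − (10.14)) = 10.04 + (-0.054863)·(8.85) = 9.5545.

9.5545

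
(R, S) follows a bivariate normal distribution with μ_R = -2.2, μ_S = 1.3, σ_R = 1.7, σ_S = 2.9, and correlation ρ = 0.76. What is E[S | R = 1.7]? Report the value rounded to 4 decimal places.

The regression of S on R has slope ρ·σ_S/σ_R and passes through (μ_R, μ_S).
E[S | R=1.7] = 1.3 + (0.76)·(2.9/1.7)·(1.7 − (-2.2)) = 1.3 + (1.29647)·(3.9) = 6.3562.

6.3562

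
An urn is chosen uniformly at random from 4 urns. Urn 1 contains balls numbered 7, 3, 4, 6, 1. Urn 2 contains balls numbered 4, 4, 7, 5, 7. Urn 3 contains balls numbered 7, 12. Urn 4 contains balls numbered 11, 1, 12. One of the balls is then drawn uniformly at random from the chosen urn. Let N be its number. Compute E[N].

271/40

E[N | urn 1] = (7+3+4+6+1)/5 = 21/5.
E[N | urn 2] = (4+4+7+5+7)/5 = 27/5.
E[N | urn 3] = (7+12)/2 = 19/2.
E[N | urn 4] = (11+1+12)/3 = 8.
By the law of total expectation,
E[N] = (1/4)·(21/5) + (1/4)·(27/5) + (1/4)·(19/2) + (1/4)·(8) = 271/40.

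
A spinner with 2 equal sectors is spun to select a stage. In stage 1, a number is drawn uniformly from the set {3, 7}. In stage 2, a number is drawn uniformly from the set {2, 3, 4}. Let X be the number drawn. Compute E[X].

E[X | stage 1] = (3+7)/2 = 5.
E[X | stage 2] = (2+3+4)/3 = 3.
E[X] = (1/2)·(5) + (1/2)·(3) = 4.

4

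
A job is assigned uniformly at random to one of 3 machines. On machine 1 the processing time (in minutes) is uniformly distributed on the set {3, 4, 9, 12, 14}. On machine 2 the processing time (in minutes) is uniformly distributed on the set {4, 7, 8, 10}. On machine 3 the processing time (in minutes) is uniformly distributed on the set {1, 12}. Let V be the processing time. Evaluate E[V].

443/60

E[V | machine 1] = (3+4+9+12+14)/5 = 42/5.
E[V | machine 2] = (4+7+8+10)/4 = 29/4.
E[V | machine 3] = (1+12)/2 = 13/2.
By the law of total expectation,
E[V] = (1/3)·(42/5) + (1/3)·(29/4) + (1/3)·(13/2) = 443/60.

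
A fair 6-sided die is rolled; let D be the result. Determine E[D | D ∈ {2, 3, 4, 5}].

7/2

P(D ∈ {2, 3, 4, 5}) = 2/3.
Σ over the event: 2·1/6 + 3·1/6 + 4·1/6 + 5·1/6 = 7/3.
E[D | D ∈ {2, 3, 4, 5}] = (7/3) / (2/3) = 7/2.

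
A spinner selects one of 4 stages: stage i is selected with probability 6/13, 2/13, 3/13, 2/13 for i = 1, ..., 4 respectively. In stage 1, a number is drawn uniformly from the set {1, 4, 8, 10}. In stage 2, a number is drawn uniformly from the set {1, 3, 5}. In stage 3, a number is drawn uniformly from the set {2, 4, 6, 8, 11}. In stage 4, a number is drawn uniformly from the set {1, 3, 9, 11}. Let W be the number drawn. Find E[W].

E[W | stage 1] = (1+4+8+10)/4 = 23/4.
E[W | stage 2] = (1+3+5)/3 = 3.
E[W | stage 3] = (2+4+6+8+11)/5 = 31/5.
E[W | stage 4] = (1+3+9+11)/4 = 6.
E[W] = (6/13)·(23/4) + (2/13)·(3) + (3/13)·(31/5) + (2/13)·(6) = 711/130.

711/130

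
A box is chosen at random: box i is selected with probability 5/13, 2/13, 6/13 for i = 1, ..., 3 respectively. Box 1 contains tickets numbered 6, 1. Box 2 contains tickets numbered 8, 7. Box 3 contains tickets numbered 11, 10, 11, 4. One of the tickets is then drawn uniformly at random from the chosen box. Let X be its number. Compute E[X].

173/26

E[X | box 1] = (6+1)/2 = 7/2.
E[X | box 2] = (8+7)/2 = 15/2.
E[X | box 3] = (11+10+11+4)/4 = 9.
By the law of total expectation,
E[X] = (5/13)·(7/2) + (2/13)·(15/2) + (6/13)·(9) = 173/26.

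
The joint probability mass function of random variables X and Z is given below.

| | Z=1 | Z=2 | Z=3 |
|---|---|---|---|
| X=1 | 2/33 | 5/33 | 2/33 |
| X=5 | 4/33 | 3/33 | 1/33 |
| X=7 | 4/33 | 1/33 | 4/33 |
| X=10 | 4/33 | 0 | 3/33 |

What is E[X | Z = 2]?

P(Z = 2) = 3/11.
Σ X·P over the event = 1·(5/33) + 5·(3/33) + 7·(1/33) = 9/11.
E[X | Z = 2] = (9/11) / (3/11) = 3.

3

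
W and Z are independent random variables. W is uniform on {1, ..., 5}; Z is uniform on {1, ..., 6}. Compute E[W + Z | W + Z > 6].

25/3

P(W + Z > 6) = 1/2.
Summing (W+Z)·P(x,y) over outcomes with W + Z > 6 gives 25/6.
E[W + Z | W + Z > 6] = (25/6) / (1/2) = 25/3.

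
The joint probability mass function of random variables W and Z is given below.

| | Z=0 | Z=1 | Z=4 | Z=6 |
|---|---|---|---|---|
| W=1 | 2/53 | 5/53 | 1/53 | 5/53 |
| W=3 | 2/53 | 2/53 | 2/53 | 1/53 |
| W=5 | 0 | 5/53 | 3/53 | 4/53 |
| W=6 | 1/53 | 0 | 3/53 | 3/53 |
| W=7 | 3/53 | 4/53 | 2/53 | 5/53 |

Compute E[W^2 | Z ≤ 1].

P(Z ≤ 1) = 24/53.
Σ W^2·P over the event = 1·(2/53) + 1·(5/53) + 9·(2/53) + 9·(2/53) + 25·(5/53) + 36·(1/53) + 49·(3/53) + 49·(4/53) = 547/53.
E[W^2 | Z ≤ 1] = (547/53) / (24/53) = 547/24.

547/24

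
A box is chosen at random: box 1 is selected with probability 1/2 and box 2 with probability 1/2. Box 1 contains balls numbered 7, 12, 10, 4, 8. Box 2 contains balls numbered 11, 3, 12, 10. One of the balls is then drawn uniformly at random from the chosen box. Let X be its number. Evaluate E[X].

E[X | box 1] = (7+12+10+4+8)/5 = 41/5.
E[X | box 2] = (11+3+12+10)/4 = 9.
By the law of total expectation,
E[X] = (1/2)·(41/5) + (1/2)·(9) = 43/5.

43/5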